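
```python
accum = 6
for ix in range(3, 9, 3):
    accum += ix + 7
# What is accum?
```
Trace:
  accum=6
  accum=16, ix=3
  accum=29, ix=6

Final answer: 29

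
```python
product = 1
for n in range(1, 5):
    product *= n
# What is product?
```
Trace:
  product=1
  product=1, n=1
  product=2, n=2
  product=6, n=3
  product=24, n=4

Final answer: 24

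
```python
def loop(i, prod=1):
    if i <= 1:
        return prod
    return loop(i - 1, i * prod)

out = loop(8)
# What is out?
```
Call trace:
loop(i=8, prod=1)
  loop(i=7, prod=8)
    loop(i=6, prod=56)
      loop(i=5, prod=336)
        loop(i=4, prod=1680)
          loop(i=3, prod=6720)
            loop(i=2, prod=20160)
              loop(i=1, prod=40320)
              -> return 40320
            -> return 40320
          -> return 40320
        -> return 40320
      -> return 40320
    -> return 40320
  -> return 40320
-> return 40320

Final answer: 40320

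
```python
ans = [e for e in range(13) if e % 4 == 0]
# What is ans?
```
Trace:
  e=0
  e=1
  e=2
  e=3
  e=4
  e=5
  e=6
  e=7
  e=8
  e=9
  e=10
  e=11
  e=12
  ans=[0, 4, 8, 12]

Final answer: [0, 4, 8, 12]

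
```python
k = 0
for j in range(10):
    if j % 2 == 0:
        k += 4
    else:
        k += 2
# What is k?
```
Trace:
  k=0
  k=4, j=0
  k=6, j=1
  k=10, j=2
  k=12, j=3
  k=16, j=4
  k=18, j=5
  k=22, j=6
  k=24, j=7
  k=28, j=8
  k=30, j=9

Final answer: 30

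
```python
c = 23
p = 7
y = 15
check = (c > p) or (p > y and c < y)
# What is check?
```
Trace:
  c=23
  c=23, p=7
  c=23, p=7, y=15
  c=23, p=7, y=15, check=True

Final answer: True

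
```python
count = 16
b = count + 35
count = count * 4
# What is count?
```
Trace:
  count=16
  count=16, b=51
  count=64, b=51

Final answer: 64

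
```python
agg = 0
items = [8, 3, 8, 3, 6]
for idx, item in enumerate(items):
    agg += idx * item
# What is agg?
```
Trace:
  agg=0
  agg=0, idx=0, item=8
  agg=3, idx=1, item=3
  agg=19, idx=2, item=8
  agg=28, idx=3, item=3
  agg=52, idx=4, item=6

Final answer: 52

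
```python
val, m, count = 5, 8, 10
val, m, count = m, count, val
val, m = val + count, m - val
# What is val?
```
Trace:
  val=5, m=8, count=10
  val=8, m=10, count=5
  val=13, m=2, count=5

Final answer: 13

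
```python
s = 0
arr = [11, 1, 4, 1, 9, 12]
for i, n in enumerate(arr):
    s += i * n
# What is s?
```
Trace:
  s=0
  s=0, i=0, n=11
  s=1, i=1, n=1
  s=9, i=2, n=4
  s=12, i=3, n=1
  s=48, i=4, n=9
  s=108, i=5, n=12

Final answer: 108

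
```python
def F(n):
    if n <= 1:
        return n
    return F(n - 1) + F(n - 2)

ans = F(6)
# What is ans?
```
Call trace (a repeated sub-call is expanded the first time; later identical calls just restate its return value):
F(n=6)
  F(n=5)
    F(n=4)
      F(n=3)
        F(n=2)
          F(n=1)
          -> return 1
          F(n=0)
          -> return 0
        -> return 1
        F(n=1)
        -> return 1
      -> return 2
      F(n=2) -> return 1  (same call as traced above)
    -> return 3
    F(n=3) -> return 2  (same call as traced above)
  -> return 5
  F(n=4) -> return 3  (same call as traced above)
-> return 8

Final answer: 8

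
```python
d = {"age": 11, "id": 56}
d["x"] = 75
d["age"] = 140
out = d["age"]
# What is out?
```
Trace:
  d={'age': 11, 'id': 56}
  d={'age': 11, 'id': 56, 'x': 75}
  d={'age': 140, 'id': 56, 'x': 75}
  d={'age': 140, 'id': 56, 'x': 75}, out=140

Final answer: 140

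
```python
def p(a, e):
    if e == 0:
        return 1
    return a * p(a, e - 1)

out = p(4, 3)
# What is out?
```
Call trace:
p(a=4, e=3)
  p(a=4, e=2)
    p(a=4, e=1)
      p(a=4, e=0)
      -> return 1
    -> return 4
  -> return 16
-> return 64

Final answer: 64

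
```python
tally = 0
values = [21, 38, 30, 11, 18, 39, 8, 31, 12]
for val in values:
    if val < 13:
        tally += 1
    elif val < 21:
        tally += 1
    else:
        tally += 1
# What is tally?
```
Trace:
  tally=0
  tally=1, val=21
  tally=2, val=38
  tally=3, val=30
  tally=4, val=11
  tally=5, val=18
  tally=6, val=39
  tally=7, val=8
  tally=8, val=31
  tally=9, val=12

Final answer: 9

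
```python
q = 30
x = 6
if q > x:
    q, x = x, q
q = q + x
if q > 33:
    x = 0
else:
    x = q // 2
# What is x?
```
Trace:
  q=30
  q=30, x=6
  q=6, x=30
  q=36, x=30
  q=36, x=0

Final answer: 0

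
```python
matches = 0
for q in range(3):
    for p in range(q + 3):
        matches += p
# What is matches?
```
Trace:
  matches=0
  matches=0, q=0, p=0
  matches=1, q=0, p=1
  matches=3, q=0, p=2
  matches=3, q=1, p=0
  matches=4, q=1, p=1
  matches=6, q=1, p=2
  matches=9, q=1, p=3
  matches=9, q=2, p=0
  matches=10, q=2, p=1
  matches=12, q=2, p=2
  matches=15, q=2, p=3
  matches=19, q=2, p=4

Final answer: 19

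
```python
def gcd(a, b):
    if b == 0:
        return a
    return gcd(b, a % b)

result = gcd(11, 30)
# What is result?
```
Call trace:
gcd(a=11, b=30)
  gcd(a=30, b=11)
    gcd(a=11, b=8)
      gcd(a=8, b=3)
        gcd(a=3, b=2)
          gcd(a=2, b=1)
            gcd(a=1, b=0)
            -> return 1
          -> return 1
        -> return 1
      -> return 1
    -> return 1
  -> return 1
-> return 1

Final answer: 1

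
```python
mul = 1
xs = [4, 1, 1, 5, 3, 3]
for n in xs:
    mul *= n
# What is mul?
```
Trace:
  mul=1
  mul=4, n=4
  mul=4, n=1
  mul=4, n=1
  mul=20, n=5
  mul=60, n=3
  mul=180, n=3

Final answer: 180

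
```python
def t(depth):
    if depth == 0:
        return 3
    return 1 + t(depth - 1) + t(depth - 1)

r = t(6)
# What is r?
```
Call trace (a repeated sub-call is expanded the first time; later identical calls just restate its return value):
t(depth=6)
  t(depth=5)
    t(depth=4)
      t(depth=3)
        t(depth=2)
          t(depth=1)
            t(depth=0)
            -> return 3
            t(depth=0)
            -> return 3
          -> return 7
          t(depth=1) -> return 7  (same call as traced above)
        -> return 15
        t(depth=2) -> return 15  (same call as traced above)
      -> return 31
      t(depth=3) -> return 31  (same call as traced above)
    -> return 63
    t(depth=4) -> return 63  (same call as traced above)
  -> return 127
  t(depth=5) -> return 127  (same call as traced above)
-> return 255

Final answer: 255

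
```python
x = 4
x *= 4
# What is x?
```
Trace:
  x=4
  x=16

Final answer: 16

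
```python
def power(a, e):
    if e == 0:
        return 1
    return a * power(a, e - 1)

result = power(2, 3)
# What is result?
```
Call trace:
power(a=2, e=3)
  power(a=2, e=2)
    power(a=2, e=1)
      power(a=2, e=0)
      -> return 1
    -> return 2
  -> return 4
-> return 8

Final answer: 8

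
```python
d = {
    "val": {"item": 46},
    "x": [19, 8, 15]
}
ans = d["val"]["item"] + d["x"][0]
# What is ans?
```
Trace:
  d={'val': {'item': 46}, 'x': [19, 8, 15]}
  d={'val': {'item': 46}, 'x': [19, 8, 15]}, ans=65

Final answer: 65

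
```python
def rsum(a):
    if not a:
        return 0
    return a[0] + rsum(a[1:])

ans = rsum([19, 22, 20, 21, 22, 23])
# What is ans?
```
Call trace:
rsum(a=[19, 22, 20, 21, 22, 23])
  rsum(a=[22, 20, 21, 22, 23])
    rsum(a=[20, 21, 22, 23])
      rsum(a=[21, 22, 23])
        rsum(a=[22, 23])
          rsum(a=[23])
            rsum(a=[])
            -> return 0
          -> return 23
        -> return 45
      -> return 66
    -> return 86
  -> return 108
-> return 127

Final answer: 127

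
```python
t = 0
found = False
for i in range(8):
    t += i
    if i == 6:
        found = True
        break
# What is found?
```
Trace:
  t=0
  t=0, found=False
  t=0, found=False, i=0
  t=1, found=False, i=1
  t=3, found=False, i=2
  t=6, found=False, i=3
  t=10, found=False, i=4
  t=15, found=False, i=5
  t=21, found=True, i=6

Final answer: True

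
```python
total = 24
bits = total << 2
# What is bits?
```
Trace:
  total=24
  total=24, bits=96

Final answer: 96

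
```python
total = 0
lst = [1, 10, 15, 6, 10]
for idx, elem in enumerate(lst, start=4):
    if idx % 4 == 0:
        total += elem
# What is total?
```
Trace:
  total=0
  total=1, idx=4, elem=1
  total=1, idx=5, elem=10
  total=1, idx=6, elem=15
  total=1, idx=7, elem=6
  total=11, idx=8, elem=10

Final answer: 11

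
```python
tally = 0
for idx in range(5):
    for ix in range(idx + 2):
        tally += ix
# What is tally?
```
Trace:
  tally=0
  tally=0, idx=0, ix=0
  tally=1, idx=0, ix=1
  tally=1, idx=1, ix=0
  tally=2, idx=1, ix=1
  tally=4, idx=1, ix=2
  tally=4, idx=2, ix=0
  tally=5, idx=2, ix=1
  tally=7, idx=2, ix=2
  tally=10, idx=2, ix=3
  tally=10, idx=3, ix=0
  tally=11, idx=3, ix=1
  tally=13, idx=3, ix=2
  tally=16, idx=3, ix=3
  tally=20, idx=3, ix=4
  tally=20, idx=4, ix=0
  tally=21, idx=4, ix=1
  tally=23, idx=4, ix=2
  tally=26, idx=4, ix=3
  tally=30, idx=4, ix=4
  tally=35, idx=4, ix=5

Final answer: 35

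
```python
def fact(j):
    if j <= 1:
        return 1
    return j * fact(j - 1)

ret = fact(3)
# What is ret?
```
Call trace:
fact(j=3)
  fact(j=2)
    fact(j=1)
    -> return 1
  -> return 2
-> return 6

Final answer: 6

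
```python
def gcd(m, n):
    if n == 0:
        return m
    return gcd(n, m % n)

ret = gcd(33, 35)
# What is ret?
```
Call trace:
gcd(m=33, n=35)
  gcd(m=35, n=33)
    gcd(m=33, n=2)
      gcd(m=2, n=1)
        gcd(m=1, n=0)
        -> return 1
      -> return 1
    -> return 1
  -> return 1
-> return 1

Final answer: 1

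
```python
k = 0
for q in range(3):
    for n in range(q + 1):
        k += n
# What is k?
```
Trace:
  k=0
  k=0, q=0, n=0
  k=0, q=1, n=0
  k=1, q=1, n=1
  k=1, q=2, n=0
  k=2, q=2, n=1
  k=4, q=2, n=2

Final answer: 4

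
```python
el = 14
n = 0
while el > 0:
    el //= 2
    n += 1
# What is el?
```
Trace:
  el=14
  el=14, n=0
  el=7, n=1
  el=3, n=2
  el=1, n=3
  el=0, n=4

Final answer: 0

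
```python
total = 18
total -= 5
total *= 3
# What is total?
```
Trace:
  total=18
  total=13
  total=39

Final answer: 39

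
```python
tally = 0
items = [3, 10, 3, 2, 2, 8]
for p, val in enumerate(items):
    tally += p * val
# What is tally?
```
Trace:
  tally=0
  tally=0, p=0, val=3
  tally=10, p=1, val=10
  tally=16, p=2, val=3
  tally=22, p=3, val=2
  tally=30, p=4, val=2
  tally=70, p=5, val=8

Final answer: 70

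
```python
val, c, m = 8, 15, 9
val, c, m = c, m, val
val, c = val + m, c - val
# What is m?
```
Trace:
  val=8, c=15, m=9
  val=15, c=9, m=8
  val=23, c=-6, m=8

Final answer: 8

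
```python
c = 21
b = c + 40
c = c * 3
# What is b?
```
Trace:
  c=21
  c=21, b=61
  c=63, b=61

Final answer: 61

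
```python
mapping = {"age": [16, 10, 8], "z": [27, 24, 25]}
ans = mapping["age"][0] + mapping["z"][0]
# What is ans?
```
Trace:
  mapping={'age': [16, 10, 8], 'z': [27, 24, 25]}
  mapping={'age': [16, 10, 8], 'z': [27, 24, 25]}, ans=43

Final answer: 43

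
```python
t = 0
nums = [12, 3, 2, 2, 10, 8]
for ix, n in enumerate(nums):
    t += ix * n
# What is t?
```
Trace:
  t=0
  t=0, ix=0, n=12
  t=3, ix=1, n=3
  t=7, ix=2, n=2
  t=13, ix=3, n=2
  t=53, ix=4, n=10
  t=93, ix=5, n=8

Final answer: 93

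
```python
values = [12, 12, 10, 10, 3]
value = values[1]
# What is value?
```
Trace:
  values=[12, 12, 10, 10, 3]
  values=[12, 12, 10, 10, 3], value=12

Final answer: 12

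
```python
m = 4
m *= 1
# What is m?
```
Trace:
  m=4
  m=4

Final answer: 4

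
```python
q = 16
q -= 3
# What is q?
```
Trace:
  q=16
  q=13

Final answer: 13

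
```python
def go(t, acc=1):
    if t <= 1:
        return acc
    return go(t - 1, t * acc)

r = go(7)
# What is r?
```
Call trace:
go(t=7, acc=1)
  go(t=6, acc=7)
    go(t=5, acc=42)
      go(t=4, acc=210)
        go(t=3, acc=840)
          go(t=2, acc=2520)
            go(t=1, acc=5040)
            -> return 5040
          -> return 5040
        -> return 5040
      -> return 5040
    -> return 5040
  -> return 5040
-> return 5040

Final answer: 5040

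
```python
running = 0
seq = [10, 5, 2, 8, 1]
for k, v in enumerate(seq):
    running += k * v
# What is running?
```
Trace:
  running=0
  running=0, k=0, v=10
  running=5, k=1, v=5
  running=9, k=2, v=2
  running=33, k=3, v=8
  running=37, k=4, v=1

Final answer: 37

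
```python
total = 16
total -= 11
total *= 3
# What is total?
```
Trace:
  total=16
  total=5
  total=15

Final answer: 15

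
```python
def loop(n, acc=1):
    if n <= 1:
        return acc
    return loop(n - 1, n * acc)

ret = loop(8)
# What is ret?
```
Call trace:
loop(n=8, acc=1)
  loop(n=7, acc=8)
    loop(n=6, acc=56)
      loop(n=5, acc=336)
        loop(n=4, acc=1680)
          loop(n=3, acc=6720)
            loop(n=2, acc=20160)
              loop(n=1, acc=40320)
              -> return 40320
            -> return 40320
          -> return 40320
        -> return 40320
      -> return 40320
    -> return 40320
  -> return 40320
-> return 40320

Final answer: 40320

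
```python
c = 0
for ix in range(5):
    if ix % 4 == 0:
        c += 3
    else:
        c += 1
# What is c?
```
Trace:
  c=0
  c=3, ix=0
  c=4, ix=1
  c=5, ix=2
  c=6, ix=3
  c=9, ix=4

Final answer: 9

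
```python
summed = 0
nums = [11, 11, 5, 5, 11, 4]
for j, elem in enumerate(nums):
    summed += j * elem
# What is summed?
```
Trace:
  summed=0
  summed=0, j=0, elem=11
  summed=11, j=1, elem=11
  summed=21, j=2, elem=5
  summed=36, j=3, elem=5
  summed=80, j=4, elem=11
  summed=100, j=5, elem=4

Final answer: 100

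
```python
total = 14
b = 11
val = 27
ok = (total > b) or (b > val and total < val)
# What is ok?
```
Trace:
  total=14
  total=14, b=11
  total=14, b=11, val=27
  total=14, b=11, val=27, ok=True

Final answer: True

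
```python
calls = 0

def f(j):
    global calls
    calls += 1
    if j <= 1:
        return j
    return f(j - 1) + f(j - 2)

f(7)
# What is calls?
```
Call trace (a repeated sub-call is expanded the first time; later identical calls just restate its return value):
f(j=7)
  f(j=6)
    f(j=5)
      f(j=4)
        f(j=3)
          f(j=2)
            f(j=1)
            -> return 1
            f(j=0)
            -> return 0
          -> return 1
          f(j=1)
          -> return 1
        -> return 2
        f(j=2) -> return 1  (same call as traced above)
      -> return 3
      f(j=3) -> return 2  (same call as traced above)
    -> return 5
    f(j=4) -> return 3  (same call as traced above)
  -> return 8
  f(j=5) -> return 5  (same call as traced above)
-> return 13

calls is incremented once per call, so count the calls in each subtree. Let C(j) = number of calls made by f(j).
C(0) = C(1) = 1 (base case, no recursion); C(j) = 1 + C(j - 1) + C(j - 2) otherwise.
C(2) = 1 + C(1) + C(0) = 1 + 1 + 1 = 3
C(3) = 1 + C(2) + C(1) = 1 + 3 + 1 = 5
C(4) = 1 + C(3) + C(2) = 1 + 5 + 3 = 9
C(5) = 1 + C(4) + C(3) = 1 + 9 + 5 = 15
C(6) = 1 + C(5) + C(4) = 1 + 15 + 9 = 25
C(7) = 1 + C(6) + C(5) = 1 + 25 + 15 = 41
calls = C(7) = 41

Final answer: 41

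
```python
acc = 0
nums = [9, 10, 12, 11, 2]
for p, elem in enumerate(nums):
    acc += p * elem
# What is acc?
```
Trace:
  acc=0
  acc=0, p=0, elem=9
  acc=10, p=1, elem=10
  acc=34, p=2, elem=12
  acc=67, p=3, elem=11
  acc=75, p=4, elem=2

Final answer: 75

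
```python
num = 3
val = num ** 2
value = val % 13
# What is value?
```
Trace:
  num=3
  num=3, val=9
  num=3, val=9, value=9

Final answer: 9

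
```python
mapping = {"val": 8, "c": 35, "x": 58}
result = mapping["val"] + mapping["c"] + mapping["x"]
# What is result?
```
Trace:
  mapping={'val': 8, 'c': 35, 'x': 58}
  mapping={'val': 8, 'c': 35, 'x': 58}, result=101

Final answer: 101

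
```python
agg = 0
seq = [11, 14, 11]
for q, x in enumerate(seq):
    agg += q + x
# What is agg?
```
Trace:
  agg=0
  agg=11, q=0, x=11
  agg=26, q=1, x=14
  agg=39, q=2, x=11

Final answer: 39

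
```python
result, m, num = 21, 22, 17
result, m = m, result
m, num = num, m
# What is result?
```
Trace:
  result=21, m=22, num=17
  result=22, m=21, num=17
  result=22, m=17, num=21

Final answer: 22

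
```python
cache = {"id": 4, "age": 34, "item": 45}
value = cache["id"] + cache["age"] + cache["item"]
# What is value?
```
Trace:
  cache={'id': 4, 'age': 34, 'item': 45}
  cache={'id': 4, 'age': 34, 'item': 45}, value=83

Final answer: 83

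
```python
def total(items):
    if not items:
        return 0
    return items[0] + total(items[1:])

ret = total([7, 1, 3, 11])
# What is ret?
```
Call trace:
total(items=[7, 1, 3, 11])
  total(items=[1, 3, 11])
    total(items=[3, 11])
      total(items=[11])
        total(items=[])
        -> return 0
      -> return 11
    -> return 14
  -> return 15
-> return 22

Final answer: 22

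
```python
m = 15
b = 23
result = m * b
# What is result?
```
Trace:
  m=15
  m=15, b=23
  m=15, b=23, result=345

Final answer: 345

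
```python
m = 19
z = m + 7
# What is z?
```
Trace:
  m=19
  m=19, z=26

Final answer: 26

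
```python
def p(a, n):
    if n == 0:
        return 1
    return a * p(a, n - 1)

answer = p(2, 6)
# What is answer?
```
Call trace:
p(a=2, n=6)
  p(a=2, n=5)
    p(a=2, n=4)
      p(a=2, n=3)
        p(a=2, n=2)
          p(a=2, n=1)
            p(a=2, n=0)
            -> return 1
          -> return 2
        -> return 4
      -> return 8
    -> return 16
  -> return 32
-> return 64

Final answer: 64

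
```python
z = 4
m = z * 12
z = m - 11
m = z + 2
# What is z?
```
Trace:
  z=4
  z=4, m=48
  z=37, m=48
  z=37, m=39

Final answer: 37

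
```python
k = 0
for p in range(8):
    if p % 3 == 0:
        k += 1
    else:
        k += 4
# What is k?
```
Trace:
  k=0
  k=1, p=0
  k=5, p=1
  k=9, p=2
  k=10, p=3
  k=14, p=4
  k=18, p=5
  k=19, p=6
  k=23, p=7

Final answer: 23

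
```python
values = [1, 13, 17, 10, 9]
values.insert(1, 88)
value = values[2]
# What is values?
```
Trace:
  values=[1, 13, 17, 10, 9]
  values=[1, 88, 13, 17, 10, 9]
  values=[1, 88, 13, 17, 10, 9], value=13

Final answer: [1, 88, 13, 17, 10, 9]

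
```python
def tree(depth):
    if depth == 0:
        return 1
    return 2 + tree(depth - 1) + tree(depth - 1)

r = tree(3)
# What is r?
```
Call trace (a repeated sub-call is expanded the first time; later identical calls just restate its return value):
tree(depth=3)
  tree(depth=2)
    tree(depth=1)
      tree(depth=0)
      -> return 1
      tree(depth=0)
      -> return 1
    -> return 4
    tree(depth=1) -> return 4  (same call as traced above)
  -> return 10
  tree(depth=2) -> return 10  (same call as traced above)
-> return 22

Final answer: 22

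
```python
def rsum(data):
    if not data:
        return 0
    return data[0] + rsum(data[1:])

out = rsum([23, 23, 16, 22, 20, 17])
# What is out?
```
Call trace:
rsum(data=[23, 23, 16, 22, 20, 17])
  rsum(data=[23, 16, 22, 20, 17])
    rsum(data=[16, 22, 20, 17])
      rsum(data=[22, 20, 17])
        rsum(data=[20, 17])
          rsum(data=[17])
            rsum(data=[])
            -> return 0
          -> return 17
        -> return 37
      -> return 59
    -> return 75
  -> return 98
-> return 121

Final answer: 121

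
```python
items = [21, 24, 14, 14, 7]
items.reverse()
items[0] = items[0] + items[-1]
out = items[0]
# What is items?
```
Trace:
  items=[21, 24, 14, 14, 7]
  items=[7, 14, 14, 24, 21]
  items=[28, 14, 14, 24, 21]
  items=[28, 14, 14, 24, 21], out=28

Final answer: [28, 14, 14, 24, 21]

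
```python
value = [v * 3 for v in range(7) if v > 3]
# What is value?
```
Trace:
  v=0
  v=1
  v=2
  v=3
  v=4
  v=5
  v=6
  value=[12, 15, 18]

Final answer: [12, 15, 18]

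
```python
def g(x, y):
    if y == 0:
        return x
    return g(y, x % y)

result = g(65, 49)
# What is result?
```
Call trace:
g(x=65, y=49)
  g(x=49, y=16)
    g(x=16, y=1)
      g(x=1, y=0)
      -> return 1
    -> return 1
  -> return 1
-> return 1

Final answer: 1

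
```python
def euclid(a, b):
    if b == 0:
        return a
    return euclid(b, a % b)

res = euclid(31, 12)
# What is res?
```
Call trace:
euclid(a=31, b=12)
  euclid(a=12, b=7)
    euclid(a=7, b=5)
      euclid(a=5, b=2)
        euclid(a=2, b=1)
          euclid(a=1, b=0)
          -> return 1
        -> return 1
      -> return 1
    -> return 1
  -> return 1
-> return 1

Final answer: 1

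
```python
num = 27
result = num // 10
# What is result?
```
Trace:
  num=27
  num=27, result=2

Final answer: 2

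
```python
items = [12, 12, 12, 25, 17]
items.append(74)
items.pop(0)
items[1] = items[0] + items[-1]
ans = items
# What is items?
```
Trace:
  items=[12, 12, 12, 25, 17]
  items=[12, 12, 12, 25, 17, 74]
  items=[12, 12, 25, 17, 74]
  items=[12, 86, 25, 17, 74]
  items=[12, 86, 25, 17, 74], ans=[12, 86, 25, 17, 74]

Final answer: [12, 86, 25, 17, 74]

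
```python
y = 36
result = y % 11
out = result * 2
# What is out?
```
Trace:
  y=36
  y=36, result=3
  y=36, result=3, out=6

Final answer: 6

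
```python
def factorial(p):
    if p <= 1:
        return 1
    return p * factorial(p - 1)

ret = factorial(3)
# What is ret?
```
Call trace:
factorial(p=3)
  factorial(p=2)
    factorial(p=1)
    -> return 1
  -> return 2
-> return 6

Final answer: 6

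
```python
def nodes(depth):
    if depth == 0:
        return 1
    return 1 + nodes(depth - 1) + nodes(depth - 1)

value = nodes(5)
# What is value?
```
Call trace (a repeated sub-call is expanded the first time; later identical calls just restate its return value):
nodes(depth=5)
  nodes(depth=4)
    nodes(depth=3)
      nodes(depth=2)
        nodes(depth=1)
          nodes(depth=0)
          -> return 1
          nodes(depth=0)
          -> return 1
        -> return 3
        nodes(depth=1) -> return 3  (same call as traced above)
      -> return 7
      nodes(depth=2) -> return 7  (same call as traced above)
    -> return 15
    nodes(depth=3) -> return 15  (same call as traced above)
  -> return 31
  nodes(depth=4) -> return 31  (same call as traced above)
-> return 63

Final answer: 63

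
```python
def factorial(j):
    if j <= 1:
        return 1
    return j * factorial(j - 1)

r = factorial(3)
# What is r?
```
Call trace:
factorial(j=3)
  factorial(j=2)
    factorial(j=1)
    -> return 1
  -> return 2
-> return 6

Final answer: 6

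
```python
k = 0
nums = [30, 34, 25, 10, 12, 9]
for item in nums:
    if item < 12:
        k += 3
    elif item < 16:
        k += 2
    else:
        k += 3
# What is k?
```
Trace:
  k=0
  k=3, item=30
  k=6, item=34
  k=9, item=25
  k=12, item=10
  k=14, item=12
  k=17, item=9

Final answer: 17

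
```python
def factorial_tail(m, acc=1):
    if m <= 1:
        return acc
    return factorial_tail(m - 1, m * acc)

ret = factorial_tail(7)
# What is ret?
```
Call trace:
factorial_tail(m=7, acc=1)
  factorial_tail(m=6, acc=7)
    factorial_tail(m=5, acc=42)
      factorial_tail(m=4, acc=210)
        factorial_tail(m=3, acc=840)
          factorial_tail(m=2, acc=2520)
            factorial_tail(m=1, acc=5040)
            -> return 5040
          -> return 5040
        -> return 5040
      -> return 5040
    -> return 5040
  -> return 5040
-> return 5040

Final answer: 5040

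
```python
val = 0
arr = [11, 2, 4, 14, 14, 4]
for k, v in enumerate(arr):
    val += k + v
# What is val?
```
Trace:
  val=0
  val=11, k=0, v=11
  val=14, k=1, v=2
  val=20, k=2, v=4
  val=37, k=3, v=14
  val=55, k=4, v=14
  val=64, k=5, v=4

Final answer: 64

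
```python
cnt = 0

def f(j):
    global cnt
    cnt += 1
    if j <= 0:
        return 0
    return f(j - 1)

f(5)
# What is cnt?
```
Call trace:
f(j=5)
  f(j=4)
    f(j=3)
      f(j=2)
        f(j=1)
          f(j=0)
          -> return 0
        -> return 0
      -> return 0
    -> return 0
  -> return 0
-> return 0

cnt is incremented once per call. f is entered once for each j = 5, 4, 3, 2, 1, 0 (the j <= 0 call returns without recursing), i.e. 5 + 1 calls.
cnt = 6

Final answer: 6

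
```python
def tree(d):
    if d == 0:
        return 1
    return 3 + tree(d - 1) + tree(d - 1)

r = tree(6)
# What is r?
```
Call trace (a repeated sub-call is expanded the first time; later identical calls just restate its return value):
tree(d=6)
  tree(d=5)
    tree(d=4)
      tree(d=3)
        tree(d=2)
          tree(d=1)
            tree(d=0)
            -> return 1
            tree(d=0)
            -> return 1
          -> return 5
          tree(d=1) -> return 5  (same call as traced above)
        -> return 13
        tree(d=2) -> return 13  (same call as traced above)
      -> return 29
      tree(d=3) -> return 29  (same call as traced above)
    -> return 61
    tree(d=4) -> return 61  (same call as traced above)
  -> return 125
  tree(d=5) -> return 125  (same call as traced above)
-> return 253

Final answer: 253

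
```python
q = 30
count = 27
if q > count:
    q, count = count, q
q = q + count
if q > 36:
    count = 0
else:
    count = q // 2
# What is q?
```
Trace:
  q=30
  q=30, count=27
  q=27, count=30
  q=57, count=30
  q=57, count=0

Final answer: 57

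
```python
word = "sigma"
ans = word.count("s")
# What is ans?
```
Trace:
  word='sigma'
  word='sigma', ans=1

Final answer: 1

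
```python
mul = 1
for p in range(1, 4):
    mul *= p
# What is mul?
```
Trace:
  mul=1
  mul=1, p=1
  mul=2, p=2
  mul=6, p=3

Final answer: 6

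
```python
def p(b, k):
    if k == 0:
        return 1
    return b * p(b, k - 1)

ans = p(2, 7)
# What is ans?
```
Call trace:
p(b=2, k=7)
  p(b=2, k=6)
    p(b=2, k=5)
      p(b=2, k=4)
        p(b=2, k=3)
          p(b=2, k=2)
            p(b=2, k=1)
              p(b=2, k=0)
              -> return 1
            -> return 2
          -> return 4
        -> return 8
      -> return 16
    -> return 32
  -> return 64
-> return 128

Final answer: 128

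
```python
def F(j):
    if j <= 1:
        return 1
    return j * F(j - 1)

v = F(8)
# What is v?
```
Call trace:
F(j=8)
  F(j=7)
    F(j=6)
      F(j=5)
        F(j=4)
          F(j=3)
            F(j=2)
              F(j=1)
              -> return 1
            -> return 2
          -> return 6
        -> return 24
      -> return 120
    -> return 720
  -> return 5040
-> return 40320

Final answer: 40320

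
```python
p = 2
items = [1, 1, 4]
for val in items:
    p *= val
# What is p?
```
Trace:
  p=2
  p=2, val=1
  p=2, val=1
  p=8, val=4

Final answer: 8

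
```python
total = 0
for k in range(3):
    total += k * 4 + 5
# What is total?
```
Trace:
  total=0
  total=5, k=0
  total=14, k=1
  total=27, k=2

Final answer: 27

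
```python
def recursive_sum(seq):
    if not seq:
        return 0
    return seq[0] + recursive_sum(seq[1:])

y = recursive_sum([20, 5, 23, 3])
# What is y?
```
Call trace:
recursive_sum(seq=[20, 5, 23, 3])
  recursive_sum(seq=[5, 23, 3])
    recursive_sum(seq=[23, 3])
      recursive_sum(seq=[3])
        recursive_sum(seq=[])
        -> return 0
      -> return 3
    -> return 26
  -> return 31
-> return 51

Final answer: 51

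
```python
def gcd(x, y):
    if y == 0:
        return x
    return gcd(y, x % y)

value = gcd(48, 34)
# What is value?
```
Call trace:
gcd(x=48, y=34)
  gcd(x=34, y=14)
    gcd(x=14, y=6)
      gcd(x=6, y=2)
        gcd(x=2, y=0)
        -> return 2
      -> return 2
    -> return 2
  -> return 2
-> return 2

Final answer: 2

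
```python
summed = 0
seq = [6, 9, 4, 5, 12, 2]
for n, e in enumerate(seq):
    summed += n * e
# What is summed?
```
Trace:
  summed=0
  summed=0, n=0, e=6
  summed=9, n=1, e=9
  summed=17, n=2, e=4
  summed=32, n=3, e=5
  summed=80, n=4, e=12
  summed=90, n=5, e=2

Final answer: 90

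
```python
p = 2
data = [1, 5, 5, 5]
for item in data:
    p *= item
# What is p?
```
Trace:
  p=2
  p=2, item=1
  p=10, item=5
  p=50, item=5
  p=250, item=5

Final answer: 250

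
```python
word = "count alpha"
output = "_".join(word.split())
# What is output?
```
Trace:
  word='count alpha'
  word='count alpha', output='count_alpha'

Final answer: 'count_alpha'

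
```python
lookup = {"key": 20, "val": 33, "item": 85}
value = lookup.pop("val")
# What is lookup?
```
Trace:
  lookup={'key': 20, 'val': 33, 'item': 85}
  lookup={'key': 20, 'item': 85}, value=33

Final answer: {'key': 20, 'item': 85}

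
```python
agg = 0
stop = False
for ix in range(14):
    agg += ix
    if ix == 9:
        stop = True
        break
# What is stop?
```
Trace:
  agg=0
  agg=0, stop=False
  agg=0, stop=False, ix=0
  agg=1, stop=False, ix=1
  agg=3, stop=False, ix=2
  agg=6, stop=False, ix=3
  agg=10, stop=False, ix=4
  agg=15, stop=False, ix=5
  agg=21, stop=False, ix=6
  agg=28, stop=False, ix=7
  agg=36, stop=False, ix=8
  agg=45, stop=True, ix=9

Final answer: True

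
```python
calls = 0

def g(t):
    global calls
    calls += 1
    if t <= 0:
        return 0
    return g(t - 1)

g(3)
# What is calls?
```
Call trace:
g(t=3)
  g(t=2)
    g(t=1)
      g(t=0)
      -> return 0
    -> return 0
  -> return 0
-> return 0

calls is incremented once per call. g is entered once for each t = 3, 2, 1, 0 (the t <= 0 call returns without recursing), i.e. 3 + 1 calls.
calls = 4

Final answer: 4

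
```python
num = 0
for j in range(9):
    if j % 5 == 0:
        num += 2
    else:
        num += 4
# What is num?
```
Trace:
  num=0
  num=2, j=0
  num=6, j=1
  num=10, j=2
  num=14, j=3
  num=18, j=4
  num=20, j=5
  num=24, j=6
  num=28, j=7
  num=32, j=8

Final answer: 32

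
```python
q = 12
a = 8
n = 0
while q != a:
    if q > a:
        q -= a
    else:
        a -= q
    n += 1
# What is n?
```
Trace:
  q=12
  q=12, a=8
  q=12, a=8, n=0
  q=4, a=8, n=1
  q=4, a=4, n=2

Final answer: 2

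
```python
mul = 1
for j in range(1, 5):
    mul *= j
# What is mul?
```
Trace:
  mul=1
  mul=1, j=1
  mul=2, j=2
  mul=6, j=3
  mul=24, j=4

Final answer: 24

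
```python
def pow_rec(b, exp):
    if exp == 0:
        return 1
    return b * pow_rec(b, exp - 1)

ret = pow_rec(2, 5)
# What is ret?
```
Call trace:
pow_rec(b=2, exp=5)
  pow_rec(b=2, exp=4)
    pow_rec(b=2, exp=3)
      pow_rec(b=2, exp=2)
        pow_rec(b=2, exp=1)
          pow_rec(b=2, exp=0)
          -> return 1
        -> return 2
      -> return 4
    -> return 8
  -> return 16
-> return 32

Final answer: 32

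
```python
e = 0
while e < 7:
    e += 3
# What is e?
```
Trace:
  e=0
  e=3
  e=6
  e=9

Final answer: 9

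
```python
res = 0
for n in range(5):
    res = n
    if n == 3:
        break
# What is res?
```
Trace:
  res=0
  res=0, n=0
  res=1, n=1
  res=2, n=2
  res=3, n=3

Final answer: 3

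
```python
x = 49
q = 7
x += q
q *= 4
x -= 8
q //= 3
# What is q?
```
Trace:
  x=49
  x=49, q=7
  x=56, q=7
  x=56, q=28
  x=48, q=28
  x=48, q=9

Final answer: 9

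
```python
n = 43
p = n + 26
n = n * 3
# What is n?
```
Trace:
  n=43
  n=43, p=69
  n=129, p=69

Final answer: 129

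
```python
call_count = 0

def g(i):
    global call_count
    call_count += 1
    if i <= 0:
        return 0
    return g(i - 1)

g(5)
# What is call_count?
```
Call trace:
g(i=5)
  g(i=4)
    g(i=3)
      g(i=2)
        g(i=1)
          g(i=0)
          -> return 0
        -> return 0
      -> return 0
    -> return 0
  -> return 0
-> return 0

call_count is incremented once per call. g is entered once for each i = 5, 4, 3, 2, 1, 0 (the i <= 0 call returns without recursing), i.e. 5 + 1 calls.
call_count = 6

Final answer: 6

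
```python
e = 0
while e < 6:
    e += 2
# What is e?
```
Trace:
  e=0
  e=2
  e=4
  e=6

Final answer: 6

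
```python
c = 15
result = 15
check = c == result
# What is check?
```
Trace:
  c=15
  c=15, result=15
  c=15, result=15, check=True

Final answer: True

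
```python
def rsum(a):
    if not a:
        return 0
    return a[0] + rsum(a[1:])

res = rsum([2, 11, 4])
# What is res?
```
Call trace:
rsum(a=[2, 11, 4])
  rsum(a=[11, 4])
    rsum(a=[4])
      rsum(a=[])
      -> return 0
    -> return 4
  -> return 15
-> return 17

Final answer: 17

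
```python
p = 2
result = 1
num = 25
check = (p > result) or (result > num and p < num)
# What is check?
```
Trace:
  p=2
  p=2, result=1
  p=2, result=1, num=25
  p=2, result=1, num=25, check=True

Final answer: True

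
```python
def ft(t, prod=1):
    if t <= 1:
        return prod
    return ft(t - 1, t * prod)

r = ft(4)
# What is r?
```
Call trace:
ft(t=4, prod=1)
  ft(t=3, prod=4)
    ft(t=2, prod=12)
      ft(t=1, prod=24)
      -> return 24
    -> return 24
  -> return 24
-> return 24

Final answer: 24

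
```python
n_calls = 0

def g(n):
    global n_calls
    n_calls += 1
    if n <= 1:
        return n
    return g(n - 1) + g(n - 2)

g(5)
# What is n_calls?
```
Call trace (a repeated sub-call is expanded the first time; later identical calls just restate its return value):
g(n=5)
  g(n=4)
    g(n=3)
      g(n=2)
        g(n=1)
        -> return 1
        g(n=0)
        -> return 0
      -> return 1
      g(n=1)
      -> return 1
    -> return 2
    g(n=2) -> return 1  (same call as traced above)
  -> return 3
  g(n=3) -> return 2  (same call as traced above)
-> return 5

n_calls is incremented once per call, so count the calls in each subtree. Let C(n) = number of calls made by g(n).
C(0) = C(1) = 1 (base case, no recursion); C(n) = 1 + C(n - 1) + C(n - 2) otherwise.
C(2) = 1 + C(1) + C(0) = 1 + 1 + 1 = 3
C(3) = 1 + C(2) + C(1) = 1 + 3 + 1 = 5
C(4) = 1 + C(3) + C(2) = 1 + 5 + 3 = 9
C(5) = 1 + C(4) + C(3) = 1 + 9 + 5 = 15
n_calls = C(5) = 15

Final answer: 15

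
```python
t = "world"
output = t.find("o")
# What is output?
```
Trace:
  t='world'
  t='world', output=1

Final answer: 1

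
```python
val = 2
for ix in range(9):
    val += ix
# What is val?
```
Trace:
  val=2
  val=2, ix=0
  val=3, ix=1
  val=5, ix=2
  val=8, ix=3
  val=12, ix=4
  val=17, ix=5
  val=23, ix=6
  val=30, ix=7
  val=38, ix=8

Final answer: 38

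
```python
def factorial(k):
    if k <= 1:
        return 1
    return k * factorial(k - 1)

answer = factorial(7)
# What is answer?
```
Call trace:
factorial(k=7)
  factorial(k=6)
    factorial(k=5)
      factorial(k=4)
        factorial(k=3)
          factorial(k=2)
            factorial(k=1)
            -> return 1
          -> return 2
        -> return 6
      -> return 24
    -> return 120
  -> return 720
-> return 5040

Final answer: 5040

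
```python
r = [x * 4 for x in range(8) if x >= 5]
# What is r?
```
Trace:
  x=0
  x=1
  x=2
  x=3
  x=4
  x=5
  x=6
  x=7
  r=[20, 24, 28]

Final answer: [20, 24, 28]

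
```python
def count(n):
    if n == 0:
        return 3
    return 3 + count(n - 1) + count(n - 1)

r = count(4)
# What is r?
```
Call trace (a repeated sub-call is expanded the first time; later identical calls just restate its return value):
count(n=4)
  count(n=3)
    count(n=2)
      count(n=1)
        count(n=0)
        -> return 3
        count(n=0)
        -> return 3
      -> return 9
      count(n=1) -> return 9  (same call as traced above)
    -> return 21
    count(n=2) -> return 21  (same call as traced above)
  -> return 45
  count(n=3) -> return 45  (same call as traced above)
-> return 93

Final answer: 93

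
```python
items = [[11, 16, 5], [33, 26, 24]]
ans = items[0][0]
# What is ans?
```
Trace:
  items=[[11, 16, 5], [33, 26, 24]]
  items=[[11, 16, 5], [33, 26, 24]], ans=11

Final answer: 11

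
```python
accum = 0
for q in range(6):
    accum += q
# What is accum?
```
Trace:
  accum=0
  accum=0, q=0
  accum=1, q=1
  accum=3, q=2
  accum=6, q=3
  accum=10, q=4
  accum=15, q=5

Final answer: 15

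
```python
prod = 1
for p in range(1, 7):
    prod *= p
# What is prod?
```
Trace:
  prod=1
  prod=1, p=1
  prod=2, p=2
  prod=6, p=3
  prod=24, p=4
  prod=120, p=5
  prod=720, p=6

Final answer: 720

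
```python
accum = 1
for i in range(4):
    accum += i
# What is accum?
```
Trace:
  accum=1
  accum=1, i=0
  accum=2, i=1
  accum=4, i=2
  accum=7, i=3

Final answer: 7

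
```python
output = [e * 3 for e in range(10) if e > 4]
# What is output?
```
Trace:
  e=0
  e=1
  e=2
  e=3
  e=4
  e=5
  e=6
  e=7
  e=8
  e=9
  output=[15, 18, 21, 24, 27]

Final answer: [15, 18, 21, 24, 27]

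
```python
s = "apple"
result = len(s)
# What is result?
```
Trace:
  s='apple'
  s='apple', result=5

Final answer: 5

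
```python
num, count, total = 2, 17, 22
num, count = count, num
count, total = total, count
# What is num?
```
Trace:
  num=2, count=17, total=22
  num=17, count=2, total=22
  num=17, count=22, total=2

Final answer: 17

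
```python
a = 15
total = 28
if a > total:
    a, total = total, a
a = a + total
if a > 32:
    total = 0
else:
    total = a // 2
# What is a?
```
Trace:
  a=15
  a=15, total=28
  a=15, total=28
  a=43, total=28
  a=43, total=0

Final answer: 43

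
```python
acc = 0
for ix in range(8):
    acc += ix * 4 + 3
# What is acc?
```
Trace:
  acc=0
  acc=3, ix=0
  acc=10, ix=1
  acc=21, ix=2
  acc=36, ix=3
  acc=55, ix=4
  acc=78, ix=5
  acc=105, ix=6
  acc=136, ix=7

Final answer: 136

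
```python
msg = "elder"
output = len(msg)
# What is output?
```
Trace:
  msg='elder'
  msg='elder', output=5

Final answer: 5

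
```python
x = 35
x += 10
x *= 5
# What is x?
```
Trace:
  x=35
  x=45
  x=225

Final answer: 225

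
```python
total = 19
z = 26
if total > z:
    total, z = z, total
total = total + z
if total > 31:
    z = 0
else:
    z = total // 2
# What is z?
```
Trace:
  total=19
  total=19, z=26
  total=19, z=26
  total=45, z=26
  total=45, z=0

Final answer: 0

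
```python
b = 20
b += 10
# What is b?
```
Trace:
  b=20
  b=30

Final answer: 30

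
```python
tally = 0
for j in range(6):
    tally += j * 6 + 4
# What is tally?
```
Trace:
  tally=0
  tally=4, j=0
  tally=14, j=1
  tally=30, j=2
  tally=52, j=3
  tally=80, j=4
  tally=114, j=5

Final answer: 114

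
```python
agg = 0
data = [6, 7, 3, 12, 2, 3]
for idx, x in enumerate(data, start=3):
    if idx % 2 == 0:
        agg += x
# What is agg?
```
Trace:
  agg=0
  agg=0, idx=3, x=6
  agg=7, idx=4, x=7
  agg=7, idx=5, x=3
  agg=19, idx=6, x=12
  agg=19, idx=7, x=2
  agg=22, idx=8, x=3

Final answer: 22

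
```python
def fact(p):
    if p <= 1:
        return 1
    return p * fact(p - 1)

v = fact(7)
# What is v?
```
Call trace:
fact(p=7)
  fact(p=6)
    fact(p=5)
      fact(p=4)
        fact(p=3)
          fact(p=2)
            fact(p=1)
            -> return 1
          -> return 2
        -> return 6
      -> return 24
    -> return 120
  -> return 720
-> return 5040

Final answer: 5040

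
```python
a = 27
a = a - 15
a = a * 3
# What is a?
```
Trace:
  a=27
  a=12
  a=36

Final answer: 36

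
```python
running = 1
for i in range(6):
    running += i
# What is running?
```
Trace:
  running=1
  running=1, i=0
  running=2, i=1
  running=4, i=2
  running=7, i=3
  running=11, i=4
  running=16, i=5

Final answer: 16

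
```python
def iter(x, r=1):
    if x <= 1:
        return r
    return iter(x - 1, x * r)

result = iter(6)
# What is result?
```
Call trace:
iter(x=6, r=1)
  iter(x=5, r=6)
    iter(x=4, r=30)
      iter(x=3, r=120)
        iter(x=2, r=360)
          iter(x=1, r=720)
          -> return 720
        -> return 720
      -> return 720
    -> return 720
  -> return 720
-> return 720

Final answer: 720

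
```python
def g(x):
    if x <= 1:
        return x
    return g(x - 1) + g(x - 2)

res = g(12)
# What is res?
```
Call trace (a repeated sub-call is expanded the first time; later identical calls just restate its return value):
g(x=12)
  g(x=11)
    g(x=10)
      g(x=9)
        g(x=8)
          g(x=7)
            g(x=6)
              g(x=5)
                g(x=4)
                  g(x=3)
                    g(x=2)
                      g(x=1)
                      -> return 1
                      g(x=0)
                      -> return 0
                    -> return 1
                    g(x=1)
                    -> return 1
                  -> return 2
                  g(x=2) -> return 1  (same call as traced above)
                -> return 3
                g(x=3) -> return 2  (same call as traced above)
              -> return 5
              g(x=4) -> return 3  (same call as traced above)
            -> return 8
            g(x=5) -> return 5  (same call as traced above)
          -> return 13
          g(x=6) -> return 8  (same call as traced above)
        -> return 21
        g(x=7) -> return 13  (same call as traced above)
      -> return 34
      g(x=8) -> return 21  (same call as traced above)
    -> return 55
    g(x=9) -> return 34  (same call as traced above)
  -> return 89
  g(x=10) -> return 55  (same call as traced above)
-> return 144

Final answer: 144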